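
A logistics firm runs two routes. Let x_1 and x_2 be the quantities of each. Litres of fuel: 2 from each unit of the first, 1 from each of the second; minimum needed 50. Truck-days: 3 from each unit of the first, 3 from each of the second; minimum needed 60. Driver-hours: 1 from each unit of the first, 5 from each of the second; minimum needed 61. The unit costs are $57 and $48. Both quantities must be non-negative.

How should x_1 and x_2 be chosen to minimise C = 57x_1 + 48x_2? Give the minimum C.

Extreme points and C = 57x_1 + 48x_2:
  (0, 50) → C = 2400
  (61, 0) → C = 3477
  (21, 8) → C = 1581
The feasible region is unbounded (it extends along (0, 1), (1, 0)), but C strictly increases along every unbounded feasible direction, so there is no improving ray and the minimum is attained at a vertex.

x_1 = 21, x_2 = 8, minimum C = 1581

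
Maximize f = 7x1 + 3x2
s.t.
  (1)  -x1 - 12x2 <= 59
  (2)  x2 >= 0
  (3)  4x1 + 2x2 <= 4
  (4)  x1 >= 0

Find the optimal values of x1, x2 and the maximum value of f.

Feasible corners and f = 7x1 + 3x2:
  (1, 0) → f = 7
  (0, 0) → f = 0
  (0, 2) → f = 6

The optimum lies where x2 = 0 and 4x1 + 2x2 = 4.
Solving simultaneously gives x1 = 1, x2 = 0.

x1 = 1, x2 = 0, maximum f = 7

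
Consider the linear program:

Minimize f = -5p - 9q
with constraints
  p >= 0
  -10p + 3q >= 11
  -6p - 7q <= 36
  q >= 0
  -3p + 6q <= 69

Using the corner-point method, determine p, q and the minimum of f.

p = 47/17, q = 219/17, minimum f = -2206/17

Vertices and f = -5p - 9q:
  (0, 11/3) → f = -33
  (0, 23/2) → f = -207/2
  (47/17, 219/17) → f = -2206/17

The optimum lies where -10p + 3q = 11 and -3p + 6q = 69.
Solving simultaneously gives p = 47/17, q = 219/17.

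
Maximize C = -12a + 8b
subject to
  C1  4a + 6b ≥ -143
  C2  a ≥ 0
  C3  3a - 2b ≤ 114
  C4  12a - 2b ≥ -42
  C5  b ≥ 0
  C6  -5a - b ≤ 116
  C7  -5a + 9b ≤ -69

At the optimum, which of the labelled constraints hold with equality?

Vertices and C = -12a + 8b:
  (38, 0) → C = -456
  (888/17, 363/17) → C = -456
  (69/5, 0) → C = -828/5

The maximum is at (69/5, 0). Substituting into each constraint, equality holds for C5 and C7; the remaining constraints have slack.

C5 and C7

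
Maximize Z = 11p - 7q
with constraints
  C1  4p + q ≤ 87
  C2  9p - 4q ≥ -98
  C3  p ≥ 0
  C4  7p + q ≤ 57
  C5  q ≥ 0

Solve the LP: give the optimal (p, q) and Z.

p = 57/7, q = 0, maximum Z = 627/7

Vertices and Z = 11p - 7q:
  (0, 49/2) → Z = -343/2
  (130/37, 1199/37) → Z = -6963/37
  (0, 0) → Z = 0
  (57/7, 0) → Z = 627/7

The binding constraints are 7p + q = 57 and q = 0.
Solving simultaneously gives p = 57/7, q = 0.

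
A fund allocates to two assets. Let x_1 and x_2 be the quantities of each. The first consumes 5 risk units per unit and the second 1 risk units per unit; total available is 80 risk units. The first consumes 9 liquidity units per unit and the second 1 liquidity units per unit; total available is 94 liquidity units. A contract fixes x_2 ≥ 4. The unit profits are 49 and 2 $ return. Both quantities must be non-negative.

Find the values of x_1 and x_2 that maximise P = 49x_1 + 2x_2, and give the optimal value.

The optimum lies where 9x_1 + x_2 = 94 and x_2 = 4.
Solving simultaneously gives x_1 = 10, x_2 = 4.

x_1 = 10, x_2 = 4, maximum P = 498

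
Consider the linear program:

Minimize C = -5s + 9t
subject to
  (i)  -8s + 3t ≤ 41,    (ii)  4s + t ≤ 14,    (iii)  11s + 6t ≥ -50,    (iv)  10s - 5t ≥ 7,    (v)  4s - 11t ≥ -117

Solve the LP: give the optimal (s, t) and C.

Corner points and C = -5s + 9t:
  (134/13, -354/13) → C = -3856/13
  (77/30, 56/15) → C = 623/30
  (-208/115, -577/115) → C = -4153/115

At the optimal vertex, 4s + t = 14 and 11s + 6t = -50.
Solving simultaneously gives s = 134/13, t = -354/13.

s = 134/13, t = -354/13, minimum C = -3856/13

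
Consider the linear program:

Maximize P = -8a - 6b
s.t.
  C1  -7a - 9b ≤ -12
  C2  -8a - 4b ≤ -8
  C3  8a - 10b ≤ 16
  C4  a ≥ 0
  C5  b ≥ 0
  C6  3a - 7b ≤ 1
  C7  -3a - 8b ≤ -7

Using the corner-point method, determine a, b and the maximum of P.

Feasible corners and P = -8a - 6b:
  (6/11, 10/11) → P = -108/11
  (33/29, 13/29) → P = -342/29
  (0, 2) → P = -12
  (51/13, 20/13) → P = -528/13
  (19/15, 2/5) → P = -188/15
The feasible region is unbounded (it extends along (0, 1), (5, 4)), but P strictly decreases along every unbounded feasible direction, so there is no improving ray and the maximum is attained at a vertex.

a = 6/11, b = 10/11, maximum P = -108/11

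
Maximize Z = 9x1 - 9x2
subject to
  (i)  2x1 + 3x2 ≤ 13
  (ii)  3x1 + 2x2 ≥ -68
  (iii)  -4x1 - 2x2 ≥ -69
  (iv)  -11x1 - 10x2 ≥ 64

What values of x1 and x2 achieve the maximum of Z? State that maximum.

x1 = 137, x2 = -479/2, maximum Z = 6777/2

Vertices and Z = 9x1 - 9x2:
  (-46, 35) → Z = -729
  (-322/13, 271/13) → Z = -5337/13
  (137, -479/2) → Z = 6777/2
  (409/9, -1015/18) → Z = 1833/2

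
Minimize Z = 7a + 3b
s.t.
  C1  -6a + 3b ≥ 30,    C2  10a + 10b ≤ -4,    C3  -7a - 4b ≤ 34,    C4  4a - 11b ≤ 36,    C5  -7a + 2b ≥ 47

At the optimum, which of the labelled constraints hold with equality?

Corner points and Z = 7a + 3b:
  (-54/5, 52/5) → Z = -222/5
  (-239/45, 221/45) → Z = -202/9
  (-128/21, 13/6) → Z = -217/6

The minimum is at (-54/5, 52/5). Substituting into each constraint, equality holds for C2 and C3; the remaining constraints have slack.

C2 and C3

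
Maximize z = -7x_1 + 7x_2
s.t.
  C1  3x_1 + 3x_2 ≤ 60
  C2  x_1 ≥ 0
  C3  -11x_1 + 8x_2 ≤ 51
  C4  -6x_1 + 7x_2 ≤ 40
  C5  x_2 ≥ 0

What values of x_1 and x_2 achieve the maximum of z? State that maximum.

x_1 = 0, x_2 = 40/7, maximum z = 40

Corner points and z = -7x_1 + 7x_2:
  (100/13, 160/13) → z = 420/13
  (20, 0) → z = -140
  (0, 40/7) → z = 40
  (0, 0) → z = 0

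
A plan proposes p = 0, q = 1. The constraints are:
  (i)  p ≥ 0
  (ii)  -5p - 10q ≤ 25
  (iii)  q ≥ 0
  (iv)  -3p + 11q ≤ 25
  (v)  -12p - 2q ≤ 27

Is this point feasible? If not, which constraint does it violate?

feasible

(i): 0 ≥ 0 ✓
(ii): -10 ≤ 25 ✓
(iii): 1 ≥ 0 ✓
(iv): 11 ≤ 25 ✓
(v): -2 ≤ 27 ✓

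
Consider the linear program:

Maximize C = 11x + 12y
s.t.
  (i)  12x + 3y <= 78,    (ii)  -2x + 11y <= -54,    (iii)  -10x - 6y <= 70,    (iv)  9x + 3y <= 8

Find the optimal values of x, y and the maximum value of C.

x = 50/21, y = -94/21, maximum C = -578/21

Feasible corners and C = 11x + 12y:
  (-223/61, -340/61) → C = -6533/61
  (50/21, -94/21) → C = -578/21
  (43/4, -355/12) → C = -947/4

The binding constraints are -2x + 11y = -54 and 9x + 3y = 8.
Solving simultaneously gives x = 50/21, y = -94/21.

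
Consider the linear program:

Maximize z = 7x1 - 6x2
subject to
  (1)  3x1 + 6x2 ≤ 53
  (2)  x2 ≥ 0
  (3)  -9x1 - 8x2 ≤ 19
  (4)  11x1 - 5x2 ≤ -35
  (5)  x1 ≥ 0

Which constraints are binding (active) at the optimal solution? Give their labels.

Corner points and z = 7x1 - 6x2:
  (55/81, 688/81) → z = -3743/81
  (0, 53/6) → z = -53
  (0, 7) → z = -42

The maximum is at (0, 7). Substituting into each constraint, equality holds for (4) and (5); the remaining constraints have slack.

(4) and (5)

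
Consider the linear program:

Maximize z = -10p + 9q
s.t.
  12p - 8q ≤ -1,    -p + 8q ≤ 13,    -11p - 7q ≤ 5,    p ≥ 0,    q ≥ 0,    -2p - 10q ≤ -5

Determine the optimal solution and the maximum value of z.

p = 0, q = 13/8, maximum z = 117/8

Corner points and z = -10p + 9q:
  (12/11, 155/88) → z = 435/88
  (15/68, 31/68) → z = 129/68
  (0, 13/8) → z = 117/8
  (0, 1/2) → z = 9/2

The binding constraints are -p + 8q = 13 and p = 0.
Solving simultaneously gives p = 0, q = 13/8.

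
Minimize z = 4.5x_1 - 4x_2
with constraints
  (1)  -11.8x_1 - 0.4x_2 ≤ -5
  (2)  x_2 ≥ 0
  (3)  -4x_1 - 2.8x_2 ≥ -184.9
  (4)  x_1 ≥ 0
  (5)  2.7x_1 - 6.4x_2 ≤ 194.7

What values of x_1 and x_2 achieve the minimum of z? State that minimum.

Extreme points and z = 4.5x_1 - 4x_2:
  (25/59, 0) → z = 225/118
  (0, 25/2) → z = -50
  (1849/40, 0) → z = 16641/80
  (0, 1849/28) → z = -1849/7

The optimum lies where -4x_1 - 2.8x_2 = -184.9 and x_1 = 0.
Solving simultaneously gives x_1 = 0, x_2 = 1849/28.

x_1 = 0, x_2 = 1849/28, minimum z = -1849/7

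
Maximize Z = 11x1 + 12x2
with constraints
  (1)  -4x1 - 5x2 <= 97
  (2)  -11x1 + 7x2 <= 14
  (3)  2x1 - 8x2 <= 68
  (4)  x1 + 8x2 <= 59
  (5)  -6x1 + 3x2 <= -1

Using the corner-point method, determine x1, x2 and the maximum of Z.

x1 = 127/3, x2 = 25/12, maximum Z = 1472/3

Corner points and Z = 11x1 + 12x2:
  (127/3, 25/12) → Z = 1472/3
  (-14/3, -29/3) → Z = -502/3
  (185/51, 353/51) → Z = 6271/51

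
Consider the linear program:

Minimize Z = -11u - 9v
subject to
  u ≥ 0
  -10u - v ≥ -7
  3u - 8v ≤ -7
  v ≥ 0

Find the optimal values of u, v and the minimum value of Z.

u = 0, v = 7, minimum Z = -63

Extreme points and Z = -11u - 9v:
  (0, 7) → Z = -63
  (0, 7/8) → Z = -63/8
  (49/83, 91/83) → Z = -1358/83

The optimum lies where u = 0 and -10u - v = -7.
Solving simultaneously gives u = 0, v = 7.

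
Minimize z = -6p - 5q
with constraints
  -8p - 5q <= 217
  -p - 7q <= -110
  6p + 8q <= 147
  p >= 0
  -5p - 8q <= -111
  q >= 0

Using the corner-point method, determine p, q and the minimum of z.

p = 149/34, q = 513/34, minimum z = -3459/34

Corner points and z = -6p - 5q:
  (149/34, 513/34) → z = -3459/34
  (0, 110/7) → z = -550/7
  (0, 147/8) → z = -735/8

The binding constraints are -p - 7q = -110 and 6p + 8q = 147.
Solving simultaneously gives p = 149/34, q = 513/34.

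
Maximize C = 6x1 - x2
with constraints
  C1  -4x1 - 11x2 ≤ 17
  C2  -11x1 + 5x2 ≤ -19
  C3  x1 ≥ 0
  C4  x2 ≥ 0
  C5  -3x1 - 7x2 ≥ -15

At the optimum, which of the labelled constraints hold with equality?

Extreme points and C = 6x1 - x2:
  (19/11, 0) → C = 114/11
  (52/23, 27/23) → C = 285/23
  (5, 0) → C = 30

The maximum is at (5, 0). Substituting into each constraint, equality holds for C4 and C5; the remaining constraints have slack.

C4 and C5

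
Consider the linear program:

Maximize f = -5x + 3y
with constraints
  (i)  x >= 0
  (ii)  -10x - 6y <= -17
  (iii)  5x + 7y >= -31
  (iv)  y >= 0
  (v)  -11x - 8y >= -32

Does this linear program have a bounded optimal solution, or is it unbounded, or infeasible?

bounded optimum

Feasible corners and f = -5x + 3y:
  (0, 17/6) → f = 17/2
  (0, 4) → f = 12
  (17/10, 0) → f = -17/2
  (32/11, 0) → f = -160/11
The feasible region has finitely many vertices and no improving ray; the maximum is 12 at (0, 4).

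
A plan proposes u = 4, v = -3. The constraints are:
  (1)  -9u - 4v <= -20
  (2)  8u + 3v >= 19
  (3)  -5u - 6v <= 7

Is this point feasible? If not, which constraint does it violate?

feasible

(1): -24 ≤ -20 ✓
(2): 23 ≥ 19 ✓
(3): -2 ≤ 7 ✓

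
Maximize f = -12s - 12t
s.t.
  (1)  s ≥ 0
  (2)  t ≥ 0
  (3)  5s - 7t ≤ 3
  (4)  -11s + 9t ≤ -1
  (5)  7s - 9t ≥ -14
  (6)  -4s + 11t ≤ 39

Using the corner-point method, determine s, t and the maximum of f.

s = 1/11, t = 0, maximum f = -12/11

Corner points and f = -12s - 12t:
  (3/5, 0) → f = -36/5
  (1/11, 0) → f = -12/11
  (34/3, 23/3) → f = -228
  (15/4, 161/36) → f = -296/3
  (197/41, 217/41) → f = -4968/41

At the optimal vertex, t = 0 and -11s + 9t = -1.
Solving simultaneously gives s = 1/11, t = 0.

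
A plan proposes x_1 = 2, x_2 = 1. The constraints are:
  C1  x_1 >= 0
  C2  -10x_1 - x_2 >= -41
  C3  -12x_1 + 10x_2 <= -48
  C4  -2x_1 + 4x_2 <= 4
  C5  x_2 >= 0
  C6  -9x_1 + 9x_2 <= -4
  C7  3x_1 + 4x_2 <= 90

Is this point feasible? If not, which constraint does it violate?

not feasible — violates C3

Constraint C3: -12x_1 + 10x_2 = -14, which is not ≤ -48. All other constraints are satisfied.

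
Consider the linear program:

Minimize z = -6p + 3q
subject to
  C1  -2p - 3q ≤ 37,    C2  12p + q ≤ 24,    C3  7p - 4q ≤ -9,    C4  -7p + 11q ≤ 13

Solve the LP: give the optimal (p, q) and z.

p = -47/49, q = 4/7, minimum z = 366/49

The optimum lies where 7p - 4q = -9 and -7p + 11q = 13.
Solving simultaneously gives p = -47/49, q = 4/7.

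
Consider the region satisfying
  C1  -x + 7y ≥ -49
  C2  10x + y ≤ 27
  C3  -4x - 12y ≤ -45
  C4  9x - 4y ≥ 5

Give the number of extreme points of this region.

3

Pairwise boundary intersections that survive every other constraint:
  (279/116, 171/58)
  (113/49, 193/49)
  (60/31, 385/124)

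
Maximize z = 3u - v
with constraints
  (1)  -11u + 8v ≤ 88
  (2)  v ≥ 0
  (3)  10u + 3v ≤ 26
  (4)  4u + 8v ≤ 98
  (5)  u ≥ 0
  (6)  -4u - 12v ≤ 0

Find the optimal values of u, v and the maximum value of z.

u = 13/5, v = 0, maximum z = 39/5

Extreme points and z = 3u - v:
  (13/5, 0) → z = 39/5
  (0, 0) → z = 0
  (0, 26/3) → z = -26/3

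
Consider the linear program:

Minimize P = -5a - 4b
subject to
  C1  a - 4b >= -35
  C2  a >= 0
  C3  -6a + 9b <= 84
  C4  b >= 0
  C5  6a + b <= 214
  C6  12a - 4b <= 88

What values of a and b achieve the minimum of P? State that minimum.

a = 123/11, b = 127/11, minimum P = -1123/11

Extreme points and P = -5a - 4b:
  (0, 35/4) → P = -35
  (123/11, 127/11) → P = -1123/11
  (0, 0) → P = 0
  (22/3, 0) → P = -110/3

The binding constraints are a - 4b = -35 and 12a - 4b = 88.
Solving simultaneously gives a = 123/11, b = 127/11.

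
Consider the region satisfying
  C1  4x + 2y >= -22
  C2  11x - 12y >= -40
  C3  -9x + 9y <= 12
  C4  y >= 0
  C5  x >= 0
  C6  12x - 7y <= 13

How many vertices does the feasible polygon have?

4

Pairwise boundary intersections that survive every other constraint:
  (0, 4/3)
  (67/15, 29/5)
  (0, 0)
  (13/12, 0)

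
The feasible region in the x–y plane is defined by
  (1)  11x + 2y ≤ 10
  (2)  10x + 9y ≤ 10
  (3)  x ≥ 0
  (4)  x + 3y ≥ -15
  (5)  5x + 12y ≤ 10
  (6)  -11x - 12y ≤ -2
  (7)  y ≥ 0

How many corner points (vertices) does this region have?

6

Of the 21 pairwise boundary intersections, those satisfying every inequality are:
  (70/79, 10/79)
  (10/11, 0)
  (2/5, 2/3)
  (0, 5/6)
  (0, 1/6)
  (2/11, 0)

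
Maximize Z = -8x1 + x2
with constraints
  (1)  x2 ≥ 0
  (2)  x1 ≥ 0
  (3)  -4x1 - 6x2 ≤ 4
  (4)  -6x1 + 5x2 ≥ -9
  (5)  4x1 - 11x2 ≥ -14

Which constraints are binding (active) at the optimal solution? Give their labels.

Corner points and Z = -8x1 + x2:
  (0, 0) → Z = 0
  (3/2, 0) → Z = -12
  (0, 14/11) → Z = 14/11
  (169/46, 60/23) → Z = -616/23

The maximum is at (0, 14/11). Substituting into each constraint, equality holds for (2) and (5); the remaining constraints have slack.

(2) and (5)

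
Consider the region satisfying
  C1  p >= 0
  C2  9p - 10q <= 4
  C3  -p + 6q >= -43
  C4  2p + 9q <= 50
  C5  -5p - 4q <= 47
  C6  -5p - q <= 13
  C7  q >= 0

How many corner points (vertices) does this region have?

4

Of the 21 pairwise boundary intersections, those satisfying every inequality are:
  (0, 50/9)
  (0, 0)
  (536/101, 442/101)
  (4/9, 0)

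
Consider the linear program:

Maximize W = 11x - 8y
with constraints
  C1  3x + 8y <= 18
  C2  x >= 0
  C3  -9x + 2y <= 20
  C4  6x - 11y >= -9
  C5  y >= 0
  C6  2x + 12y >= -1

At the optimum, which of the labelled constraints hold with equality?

Vertices and W = 11x - 8y:
  (14/9, 5/3) → W = 34/9
  (6, 0) → W = 66
  (0, 9/11) → W = -72/11
  (0, 0) → W = 0

The maximum is at (6, 0). Substituting into each constraint, equality holds for C1 and C5; the remaining constraints have slack.

C1 and C5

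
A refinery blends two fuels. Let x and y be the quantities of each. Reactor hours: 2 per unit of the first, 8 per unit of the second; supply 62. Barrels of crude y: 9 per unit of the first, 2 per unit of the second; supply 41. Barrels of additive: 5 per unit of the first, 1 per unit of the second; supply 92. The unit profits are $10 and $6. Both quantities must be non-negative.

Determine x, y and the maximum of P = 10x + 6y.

Corner points and P = 10x + 6y:
  (0, 0) → P = 0
  (0, 31/4) → P = 93/2
  (41/9, 0) → P = 410/9
  (3, 7) → P = 72

The binding constraints are 2x + 8y = 62 and 9x + 2y = 41.
Solving simultaneously gives x = 3, y = 7.

x = 3, y = 7, maximum P = 72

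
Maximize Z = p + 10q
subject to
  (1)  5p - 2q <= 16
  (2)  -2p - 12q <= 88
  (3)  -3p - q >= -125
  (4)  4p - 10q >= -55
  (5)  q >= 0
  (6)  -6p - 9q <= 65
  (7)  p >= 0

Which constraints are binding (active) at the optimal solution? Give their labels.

(1) and (4)

Extreme points and Z = p + 10q:
  (45/7, 113/14) → Z = 610/7
  (16/5, 0) → Z = 16/5
  (0, 11/2) → Z = 55
  (0, 0) → Z = 0

The maximum is at (45/7, 113/14). Substituting into each constraint, equality holds for (1) and (4); the remaining constraints have slack.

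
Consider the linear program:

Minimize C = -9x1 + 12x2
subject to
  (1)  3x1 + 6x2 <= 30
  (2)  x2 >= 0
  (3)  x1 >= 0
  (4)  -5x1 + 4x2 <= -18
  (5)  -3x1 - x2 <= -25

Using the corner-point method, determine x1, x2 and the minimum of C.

x1 = 10, x2 = 0, minimum C = -90

Vertices and C = -9x1 + 12x2:
  (10, 0) → C = -90
  (8, 1) → C = -60
  (25/3, 0) → C = -75

The optimum lies where 3x1 + 6x2 = 30 and x2 = 0.
Solving simultaneously gives x1 = 10, x2 = 0.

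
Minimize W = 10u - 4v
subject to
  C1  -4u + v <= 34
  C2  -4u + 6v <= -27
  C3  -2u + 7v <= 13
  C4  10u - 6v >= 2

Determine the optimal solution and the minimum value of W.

Vertices and W = 10u - 4v:
  (-103/7, -174/7) → W = -334/7
  (267/16, 53/8) → W = 1123/8
  (-25/6, -131/18) → W = -113/9
The feasible region is unbounded (it extends along (7, 2), (-1, -4)), but W strictly increases along every unbounded feasible direction, so there is no improving ray and the minimum is attained at a vertex.

The binding constraints are -4u + v = 34 and 10u - 6v = 2.
Solving simultaneously gives u = -103/7, v = -174/7.

u = -103/7, v = -174/7, minimum W = -334/7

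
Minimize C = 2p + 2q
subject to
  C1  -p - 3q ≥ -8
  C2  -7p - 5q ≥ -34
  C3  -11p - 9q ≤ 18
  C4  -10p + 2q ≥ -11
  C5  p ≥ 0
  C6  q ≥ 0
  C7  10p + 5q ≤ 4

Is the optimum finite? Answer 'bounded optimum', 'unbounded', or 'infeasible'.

Vertices and C = 2p + 2q:
  (0, 0) → C = 0
  (0, 4/5) → C = 8/5
  (2/5, 0) → C = 4/5
The feasible region has finitely many vertices and no improving ray; the minimum is 0 at (0, 0).

bounded optimum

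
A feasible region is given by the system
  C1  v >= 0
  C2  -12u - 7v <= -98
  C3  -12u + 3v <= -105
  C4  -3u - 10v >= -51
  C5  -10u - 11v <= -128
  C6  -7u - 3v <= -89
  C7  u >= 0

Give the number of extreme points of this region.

4

Of the 21 pairwise boundary intersections, those satisfying every inequality are:
  (17, 0)
  (64/5, 0)
  (737/61, 90/61)
  (595/47, 6/47)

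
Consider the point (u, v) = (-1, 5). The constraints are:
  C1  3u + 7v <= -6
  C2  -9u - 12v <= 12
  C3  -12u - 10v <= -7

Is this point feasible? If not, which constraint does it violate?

not feasible — violates C1

Constraint C1: 3u + 7v = 32, which is not ≤ -6. All other constraints are satisfied.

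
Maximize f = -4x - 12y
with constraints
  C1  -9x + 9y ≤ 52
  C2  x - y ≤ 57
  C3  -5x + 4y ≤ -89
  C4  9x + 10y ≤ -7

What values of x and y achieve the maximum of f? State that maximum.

Feasible corners and f = -4x - 12y:
  (-139, -196) → f = 2908
  (563/19, -520/19) → f = 3988/19
  (431/43, -418/43) → f = 3292/43

x = -139, y = -196, maximum f = 2908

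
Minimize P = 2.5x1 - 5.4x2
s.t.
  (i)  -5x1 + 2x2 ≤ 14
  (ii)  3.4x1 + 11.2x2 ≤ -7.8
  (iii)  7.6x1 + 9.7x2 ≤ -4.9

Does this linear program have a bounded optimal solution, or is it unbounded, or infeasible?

Corner points and P = 2.5x1 - 5.4x2:
  (-431/157, 43/314) → P = -5968/785
  (1039/2607, -2131/2607) → P = 141049/26070
The feasible region has finitely many vertices and no improving ray; the minimum is -5968/785 at (-431/157, 43/314).

bounded optimum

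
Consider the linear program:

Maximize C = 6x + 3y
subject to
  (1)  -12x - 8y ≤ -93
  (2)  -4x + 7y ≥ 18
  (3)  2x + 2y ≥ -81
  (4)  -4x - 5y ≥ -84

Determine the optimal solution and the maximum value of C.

Feasible corners and C = 6x + 3y:
  (507/116, 147/29) → C = 2403/58
  (-207/28, 159/7) → C = 333/14
  (83/8, 17/2) → C = 351/4

The optimum lies where -4x + 7y = 18 and -4x - 5y = -84.
Solving simultaneously gives x = 83/8, y = 17/2.

x = 83/8, y = 17/2, maximum C = 351/4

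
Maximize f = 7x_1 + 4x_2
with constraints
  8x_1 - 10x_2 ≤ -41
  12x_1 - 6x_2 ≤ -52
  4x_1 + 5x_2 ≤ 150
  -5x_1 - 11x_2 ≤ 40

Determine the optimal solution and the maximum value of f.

Corner points and f = 7x_1 + 4x_2:
  (-137/36, 19/18) → f = -269/12
  (-37/6, -5/6) → f = -93/2
  (160/21, 502/21) → f = 3128/21
The feasible region is unbounded (it extends along (-11, 5), (-5, 4)), but f strictly decreases along every unbounded feasible direction, so there is no improving ray and the maximum is attained at a vertex.

The optimum lies where 12x_1 - 6x_2 = -52 and 4x_1 + 5x_2 = 150.
Solving simultaneously gives x_1 = 160/21, x_2 = 502/21.

x_1 = 160/21, x_2 = 502/21, maximum f = 3128/21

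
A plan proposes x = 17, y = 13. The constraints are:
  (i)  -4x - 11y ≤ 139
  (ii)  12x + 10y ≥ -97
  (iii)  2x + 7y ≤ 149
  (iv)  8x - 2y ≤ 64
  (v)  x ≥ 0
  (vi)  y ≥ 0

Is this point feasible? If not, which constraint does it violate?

Constraint (iv): 8x - 2y = 110, which is not ≤ 64. All other constraints are satisfied.

not feasible — violates (iv)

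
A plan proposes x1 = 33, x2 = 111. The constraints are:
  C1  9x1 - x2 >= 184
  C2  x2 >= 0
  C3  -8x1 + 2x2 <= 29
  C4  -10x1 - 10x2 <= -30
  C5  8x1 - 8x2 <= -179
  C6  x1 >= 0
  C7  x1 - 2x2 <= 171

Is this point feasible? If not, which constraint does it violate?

feasible

C1: 186 ≥ 184 ✓
C2: 111 ≥ 0 ✓
C3: -42 ≤ 29 ✓
C4: -1440 ≤ -30 ✓
C5: -624 ≤ -179 ✓
C6: 33 ≥ 0 ✓
C7: -189 ≤ 171 ✓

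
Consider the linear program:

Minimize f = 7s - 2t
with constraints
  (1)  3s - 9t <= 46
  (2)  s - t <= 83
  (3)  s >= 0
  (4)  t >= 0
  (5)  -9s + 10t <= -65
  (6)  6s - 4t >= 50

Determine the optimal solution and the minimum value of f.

s = 25/3, t = 0, minimum f = 175/3

Extreme points and f = 7s - 2t:
  (701/6, 203/6) → f = 4501/6
  (46/3, 0) → f = 322/3
  (765, 682) → f = 3991
  (25/3, 0) → f = 175/3
  (10, 5/2) → f = 65

At the optimal vertex, t = 0 and 6s - 4t = 50.
Solving simultaneously gives s = 25/3, t = 0.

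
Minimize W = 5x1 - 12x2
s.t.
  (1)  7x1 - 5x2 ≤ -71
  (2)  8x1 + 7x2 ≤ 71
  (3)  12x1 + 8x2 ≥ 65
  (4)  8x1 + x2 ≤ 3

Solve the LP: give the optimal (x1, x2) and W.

Feasible corners and W = 5x1 - 12x2:
  (-142/89, 1065/89) → W = -13490/89
  (-243/116, 1307/116) → W = -16899/116
  (-113/20, 83/5) → W = -4549/20

The binding constraints are 8x1 + 7x2 = 71 and 12x1 + 8x2 = 65.
Solving simultaneously gives x1 = -113/20, x2 = 83/5.

x1 = -113/20, x2 = 83/5, minimum W = -4549/20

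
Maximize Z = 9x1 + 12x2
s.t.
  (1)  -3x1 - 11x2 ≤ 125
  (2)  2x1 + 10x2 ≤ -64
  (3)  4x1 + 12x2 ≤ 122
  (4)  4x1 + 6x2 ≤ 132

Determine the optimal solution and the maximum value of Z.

Vertices and Z = 9x1 + 12x2:
  (-273/4, 29/4) → Z = -2109/4
  (1101/13, -448/13) → Z = 4533/13
  (426/7, -130/7) → Z = 2274/7

x1 = 1101/13, x2 = -448/13, maximum Z = 4533/13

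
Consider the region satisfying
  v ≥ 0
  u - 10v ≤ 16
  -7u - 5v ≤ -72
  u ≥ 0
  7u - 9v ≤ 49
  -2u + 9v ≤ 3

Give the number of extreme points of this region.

3

Of the 15 pairwise boundary intersections, those satisfying every inequality are:
  (893/98, 23/14)
  (633/73, 165/73)
  (52/5, 119/45)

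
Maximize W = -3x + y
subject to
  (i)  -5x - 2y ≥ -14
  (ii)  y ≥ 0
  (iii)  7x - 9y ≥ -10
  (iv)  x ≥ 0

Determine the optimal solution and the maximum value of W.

Vertices and W = -3x + y:
  (14/5, 0) → W = -42/5
  (106/59, 148/59) → W = -170/59
  (0, 0) → W = 0
  (0, 10/9) → W = 10/9

At the optimal vertex, 7x - 9y = -10 and x = 0.
Solving simultaneously gives x = 0, y = 10/9.

x = 0, y = 10/9, maximum W = 10/9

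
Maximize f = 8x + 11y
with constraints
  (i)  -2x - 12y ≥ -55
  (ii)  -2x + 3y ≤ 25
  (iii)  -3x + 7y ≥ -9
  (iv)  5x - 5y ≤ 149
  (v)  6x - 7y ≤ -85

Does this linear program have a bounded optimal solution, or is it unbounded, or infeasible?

Corner points and f = 8x + 11y:
  (-202/5, -93/5) → f = -2639/5
  (-20, -5) → f = -215
  (-94/3, -103/7) → f = -8663/21
The feasible region has finitely many vertices and no improving ray; the maximum is -215 at (-20, -5).

bounded optimum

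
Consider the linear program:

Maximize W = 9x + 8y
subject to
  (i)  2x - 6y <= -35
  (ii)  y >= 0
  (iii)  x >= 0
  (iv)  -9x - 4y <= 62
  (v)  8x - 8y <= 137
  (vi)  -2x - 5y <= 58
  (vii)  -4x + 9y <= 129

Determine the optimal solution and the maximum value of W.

x = 453/8, y = 79/2, maximum W = 6605/8

At the optimal vertex, 8x - 8y = 137 and -4x + 9y = 129.
Solving simultaneously gives x = 453/8, y = 79/2.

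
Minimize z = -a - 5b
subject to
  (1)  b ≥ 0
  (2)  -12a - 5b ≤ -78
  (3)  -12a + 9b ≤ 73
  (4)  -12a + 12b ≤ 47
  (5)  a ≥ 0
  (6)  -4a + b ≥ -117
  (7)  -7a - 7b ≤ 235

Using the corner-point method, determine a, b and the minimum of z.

Extreme points and z = -a - 5b:
  (13/2, 0) → z = -13/2
  (117/4, 0) → z = -117/4
  (701/204, 125/17) → z = -8201/204
  (1451/36, 398/9) → z = -3137/12

The binding constraints are -12a + 12b = 47 and -4a + b = -117.
Solving simultaneously gives a = 1451/36, b = 398/9.

a = 1451/36, b = 398/9, minimum z = -3137/12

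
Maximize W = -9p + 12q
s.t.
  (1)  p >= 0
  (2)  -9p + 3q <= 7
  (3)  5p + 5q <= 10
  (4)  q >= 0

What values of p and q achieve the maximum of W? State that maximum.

Corner points and W = -9p + 12q:
  (0, 2) → W = 24
  (0, 0) → W = 0
  (2, 0) → W = -18

p = 0, q = 2, maximum W = 24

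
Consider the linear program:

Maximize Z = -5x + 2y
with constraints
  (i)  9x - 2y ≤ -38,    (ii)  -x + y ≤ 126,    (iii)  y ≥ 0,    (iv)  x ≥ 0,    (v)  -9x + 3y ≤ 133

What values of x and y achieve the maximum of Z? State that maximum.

Extreme points and Z = -5x + 2y:
  (0, 19) → Z = 38
  (152/9, 95) → Z = 950/9
  (0, 133/3) → Z = 266/3

The binding constraints are 9x - 2y = -38 and -9x + 3y = 133.
Solving simultaneously gives x = 152/9, y = 95.

x = 152/9, y = 95, maximum Z = 950/9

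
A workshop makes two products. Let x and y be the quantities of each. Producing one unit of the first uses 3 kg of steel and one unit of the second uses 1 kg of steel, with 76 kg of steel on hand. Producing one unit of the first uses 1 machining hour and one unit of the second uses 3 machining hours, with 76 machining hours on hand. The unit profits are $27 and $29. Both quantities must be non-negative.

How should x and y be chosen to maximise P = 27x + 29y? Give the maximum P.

Corner points and P = 27x + 29y:
  (0, 0) → P = 0
  (0, 76/3) → P = 2204/3
  (76/3, 0) → P = 684
  (19, 19) → P = 1064

The binding constraints are 3x + y = 76 and x + 3y = 76.
Solving simultaneously gives x = 19, y = 19.

x = 19, y = 19, maximum P = 1064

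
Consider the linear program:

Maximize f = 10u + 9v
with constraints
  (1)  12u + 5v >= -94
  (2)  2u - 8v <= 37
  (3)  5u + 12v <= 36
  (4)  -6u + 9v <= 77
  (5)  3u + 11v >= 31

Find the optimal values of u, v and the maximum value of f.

Vertices and f = 10u + 9v:
  (-200/39, 601/117) → f = -197/39
  (24/19, 47/19) → f = 663/19
  (-568/93, 139/31) → f = -1927/93

u = 24/19, v = 47/19, maximum f = 663/19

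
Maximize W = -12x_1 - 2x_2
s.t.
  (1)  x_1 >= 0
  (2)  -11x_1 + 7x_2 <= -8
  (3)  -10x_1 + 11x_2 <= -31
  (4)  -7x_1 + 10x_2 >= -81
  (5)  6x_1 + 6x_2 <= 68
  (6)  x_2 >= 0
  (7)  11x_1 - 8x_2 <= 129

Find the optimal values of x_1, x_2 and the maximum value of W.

Vertices and W = -12x_1 - 2x_2:
  (467/63, 247/63) → W = -6098/63
  (31/10, 0) → W = -186/5
  (34/3, 0) → W = -136

x_1 = 31/10, x_2 = 0, maximum W = -186/5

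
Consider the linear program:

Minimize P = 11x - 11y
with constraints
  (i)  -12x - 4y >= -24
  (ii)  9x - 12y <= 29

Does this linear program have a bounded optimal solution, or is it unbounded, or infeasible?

From the feasible point (101/45, -11/15), moving in the direction (-4, 12) keeps every constraint satisfied while P decreases without bound.

unbounded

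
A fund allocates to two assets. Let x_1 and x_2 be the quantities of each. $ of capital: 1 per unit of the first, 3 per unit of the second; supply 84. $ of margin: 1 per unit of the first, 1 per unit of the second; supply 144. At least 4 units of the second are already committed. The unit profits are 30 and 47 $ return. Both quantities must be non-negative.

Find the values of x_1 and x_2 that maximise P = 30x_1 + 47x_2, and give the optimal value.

Corner points and P = 30x_1 + 47x_2:
  (0, 28) → P = 1316
  (0, 4) → P = 188
  (72, 4) → P = 2348

At the optimal vertex, x_1 + 3x_2 = 84 and x_2 = 4.
Solving simultaneously gives x_1 = 72, x_2 = 4.

x_1 = 72, x_2 = 4, maximum P = 2348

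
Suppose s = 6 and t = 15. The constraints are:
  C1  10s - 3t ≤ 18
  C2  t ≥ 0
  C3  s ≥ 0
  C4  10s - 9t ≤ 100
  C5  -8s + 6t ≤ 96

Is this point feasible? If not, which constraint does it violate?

C1: 15 ≤ 18 ✓
C2: 15 ≥ 0 ✓
C3: 6 ≥ 0 ✓
C4: -75 ≤ 100 ✓
C5: 42 ≤ 96 ✓

feasible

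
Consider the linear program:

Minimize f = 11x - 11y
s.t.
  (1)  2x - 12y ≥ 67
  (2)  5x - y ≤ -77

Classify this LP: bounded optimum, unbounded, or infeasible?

unbounded

From the feasible point (-991/58, -489/58), moving in the direction (-12, -2) keeps every constraint satisfied while f decreases without bound.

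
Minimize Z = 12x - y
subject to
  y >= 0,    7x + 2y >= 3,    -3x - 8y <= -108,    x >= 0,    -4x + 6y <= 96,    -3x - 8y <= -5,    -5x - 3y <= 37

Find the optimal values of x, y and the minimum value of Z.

x = 0, y = 16, minimum Z = -16

The feasible region is unbounded (it extends along (3, 2), (1, 0)), but Z strictly increases along every unbounded feasible direction, so there is no improving ray and the minimum is attained at a vertex.

The binding constraints are x = 0 and -4x + 6y = 96.
Solving simultaneously gives x = 0, y = 16.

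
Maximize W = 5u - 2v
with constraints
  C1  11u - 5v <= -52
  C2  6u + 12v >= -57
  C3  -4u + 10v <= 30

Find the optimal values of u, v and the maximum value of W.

Feasible corners and W = 5u - 2v:
  (-101/18, -35/18) → W = -145/6
  (-37/9, 61/45) → W = -349/15
  (-155/18, -4/9) → W = -253/6

The optimum lies where 11u - 5v = -52 and -4u + 10v = 30.
Solving simultaneously gives u = -37/9, v = 61/45.

u = -37/9, v = 61/45, maximum W = -349/15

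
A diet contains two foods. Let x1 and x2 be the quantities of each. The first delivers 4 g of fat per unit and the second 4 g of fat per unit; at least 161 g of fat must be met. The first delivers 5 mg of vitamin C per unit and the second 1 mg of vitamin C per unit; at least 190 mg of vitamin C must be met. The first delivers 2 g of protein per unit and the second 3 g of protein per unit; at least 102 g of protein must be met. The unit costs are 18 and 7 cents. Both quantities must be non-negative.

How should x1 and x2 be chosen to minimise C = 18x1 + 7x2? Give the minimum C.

x1 = 36, x2 = 10, minimum C = 718

The feasible region is unbounded (it extends along (0, 1), (1, 0)), but C strictly increases along every unbounded feasible direction, so there is no improving ray and the minimum is attained at a vertex.

At the optimal vertex, 5x1 + x2 = 190 and 2x1 + 3x2 = 102.
Solving simultaneously gives x1 = 36, x2 = 10.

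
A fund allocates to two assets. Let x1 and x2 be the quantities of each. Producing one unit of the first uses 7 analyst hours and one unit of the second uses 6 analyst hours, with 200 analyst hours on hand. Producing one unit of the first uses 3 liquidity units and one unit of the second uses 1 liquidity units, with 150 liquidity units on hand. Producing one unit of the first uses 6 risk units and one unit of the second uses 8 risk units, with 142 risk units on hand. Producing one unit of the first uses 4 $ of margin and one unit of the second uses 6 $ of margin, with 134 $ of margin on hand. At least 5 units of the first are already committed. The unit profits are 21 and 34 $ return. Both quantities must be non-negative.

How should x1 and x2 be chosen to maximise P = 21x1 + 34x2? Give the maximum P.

x1 = 5, x2 = 14, maximum P = 581

Extreme points and P = 21x1 + 34x2:
  (71/3, 0) → P = 497
  (5, 0) → P = 105
  (5, 14) → P = 581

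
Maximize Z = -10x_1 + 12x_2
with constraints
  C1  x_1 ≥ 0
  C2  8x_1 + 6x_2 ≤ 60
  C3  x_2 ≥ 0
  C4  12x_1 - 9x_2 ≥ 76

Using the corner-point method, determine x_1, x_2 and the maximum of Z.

x_1 = 83/12, x_2 = 7/9, maximum Z = -359/6

Vertices and Z = -10x_1 + 12x_2:
  (15/2, 0) → Z = -75
  (83/12, 7/9) → Z = -359/6
  (19/3, 0) → Z = -190/3

The binding constraints are 8x_1 + 6x_2 = 60 and 12x_1 - 9x_2 = 76.
Solving simultaneously gives x_1 = 83/12, x_2 = 7/9.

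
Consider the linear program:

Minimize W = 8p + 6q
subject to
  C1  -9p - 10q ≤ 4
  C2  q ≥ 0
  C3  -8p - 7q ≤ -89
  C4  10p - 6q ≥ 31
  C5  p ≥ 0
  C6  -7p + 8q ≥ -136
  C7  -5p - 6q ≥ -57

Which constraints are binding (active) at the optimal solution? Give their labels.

C3 and C7

Corner points and W = 8p + 6q:
  (89/8, 0) → W = 89
  (57/5, 0) → W = 456/5
  (135/13, 11/13) → W = 1146/13

The minimum is at (135/13, 11/13). Substituting into each constraint, equality holds for C3 and C7; the remaining constraints have slack.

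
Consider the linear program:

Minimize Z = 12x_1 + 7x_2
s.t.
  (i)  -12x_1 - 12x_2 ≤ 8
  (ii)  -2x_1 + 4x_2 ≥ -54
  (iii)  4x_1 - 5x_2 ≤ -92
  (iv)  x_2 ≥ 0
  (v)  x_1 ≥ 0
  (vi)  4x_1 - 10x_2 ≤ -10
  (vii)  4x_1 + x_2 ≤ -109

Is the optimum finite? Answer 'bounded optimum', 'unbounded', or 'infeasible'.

The boundaries -12x_1 - 12x_2 = 8 and 4x_1 + x_2 = -109 meet at (-325/9, 319/9), but that point violates x_1 ≥ 0. Every candidate vertex is excluded by some other constraint, so the feasible region is empty.

infeasible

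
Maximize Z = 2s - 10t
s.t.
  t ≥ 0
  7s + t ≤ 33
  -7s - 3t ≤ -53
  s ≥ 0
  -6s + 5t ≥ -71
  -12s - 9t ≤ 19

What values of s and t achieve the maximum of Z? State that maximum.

s = 23/7, t = 10, maximum Z = -654/7

Vertices and Z = 2s - 10t:
  (23/7, 10) → Z = -654/7
  (0, 33) → Z = -330
  (0, 53/3) → Z = -530/3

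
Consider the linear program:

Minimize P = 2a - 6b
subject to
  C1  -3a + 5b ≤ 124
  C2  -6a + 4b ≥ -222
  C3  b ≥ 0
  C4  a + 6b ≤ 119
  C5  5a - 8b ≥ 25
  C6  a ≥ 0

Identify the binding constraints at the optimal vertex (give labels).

Corner points and P = 2a - 6b:
  (37, 0) → P = 74
  (226/5, 123/10) → P = 83/5
  (5, 0) → P = 10
  (29, 15) → P = -32

The minimum is at (29, 15). Substituting into each constraint, equality holds for C4 and C5; the remaining constraints have slack.

C4 and C5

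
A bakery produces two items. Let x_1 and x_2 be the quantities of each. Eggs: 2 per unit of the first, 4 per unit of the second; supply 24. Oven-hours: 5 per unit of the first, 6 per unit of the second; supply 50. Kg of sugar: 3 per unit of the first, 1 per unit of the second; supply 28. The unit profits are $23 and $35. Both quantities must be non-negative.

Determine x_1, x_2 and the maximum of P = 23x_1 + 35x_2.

Vertices and P = 23x_1 + 35x_2:
  (0, 0) → P = 0
  (0, 6) → P = 210
  (28/3, 0) → P = 644/3
  (7, 5/2) → P = 497/2
  (118/13, 10/13) → P = 3064/13

The optimum lies where 2x_1 + 4x_2 = 24 and 5x_1 + 6x_2 = 50.
Solving simultaneously gives x_1 = 7, x_2 = 5/2.

x_1 = 7, x_2 = 5/2, maximum P = 497/2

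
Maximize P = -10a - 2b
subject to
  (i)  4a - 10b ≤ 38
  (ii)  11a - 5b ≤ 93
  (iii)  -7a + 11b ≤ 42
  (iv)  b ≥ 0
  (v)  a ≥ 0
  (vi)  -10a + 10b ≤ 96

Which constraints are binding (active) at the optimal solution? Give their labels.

Extreme points and P = -10a - 2b:
  (1233/86, 1113/86) → P = -7278/43
  (93/11, 0) → P = -930/11
  (0, 42/11) → P = -84/11
  (0, 0) → P = 0

The maximum is at (0, 0). Substituting into each constraint, equality holds for (iv) and (v); the remaining constraints have slack.

(iv) and (v)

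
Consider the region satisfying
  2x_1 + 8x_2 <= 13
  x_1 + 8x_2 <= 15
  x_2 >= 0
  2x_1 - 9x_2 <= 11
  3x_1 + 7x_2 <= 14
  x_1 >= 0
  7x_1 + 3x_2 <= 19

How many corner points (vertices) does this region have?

5

Intersecting each pair of boundary lines and keeping only the points that satisfy every inequality leaves:
  (21/10, 11/10)
  (0, 13/8)
  (0, 0)
  (19/7, 0)
  (91/40, 41/40)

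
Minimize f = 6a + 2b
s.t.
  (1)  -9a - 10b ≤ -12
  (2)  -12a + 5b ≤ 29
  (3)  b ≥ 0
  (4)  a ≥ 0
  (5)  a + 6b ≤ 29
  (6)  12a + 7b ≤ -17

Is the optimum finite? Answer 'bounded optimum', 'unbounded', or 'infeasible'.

The boundaries -9a - 10b = -12 and b = 0 meet at (4/3, 0), but that point violates 12a + 7b ≤ -17. Every candidate vertex is excluded by some other constraint, so the feasible region is empty.

infeasible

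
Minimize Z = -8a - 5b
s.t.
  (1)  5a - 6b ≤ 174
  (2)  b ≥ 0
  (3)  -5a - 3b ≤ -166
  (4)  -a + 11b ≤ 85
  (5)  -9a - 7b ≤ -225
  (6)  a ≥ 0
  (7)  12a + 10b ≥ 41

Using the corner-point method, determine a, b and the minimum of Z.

Feasible corners and Z = -8a - 5b:
  (174/5, 0) → Z = -1392/5
  (2424/49, 599/49) → Z = -22387/49
  (166/5, 0) → Z = -1328/5
  (1571/58, 591/58) → Z = -15523/58

a = 2424/49, b = 599/49, minimum Z = -22387/49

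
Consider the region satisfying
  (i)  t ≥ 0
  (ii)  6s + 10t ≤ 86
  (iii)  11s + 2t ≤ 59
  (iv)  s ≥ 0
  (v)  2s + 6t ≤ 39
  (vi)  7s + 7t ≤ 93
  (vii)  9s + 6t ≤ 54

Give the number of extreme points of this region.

5

Of the 21 pairwise boundary intersections, those satisfying every inequality are:
  (59/11, 0)
  (0, 0)
  (41/8, 21/16)
  (0, 13/2)
  (15/7, 81/14)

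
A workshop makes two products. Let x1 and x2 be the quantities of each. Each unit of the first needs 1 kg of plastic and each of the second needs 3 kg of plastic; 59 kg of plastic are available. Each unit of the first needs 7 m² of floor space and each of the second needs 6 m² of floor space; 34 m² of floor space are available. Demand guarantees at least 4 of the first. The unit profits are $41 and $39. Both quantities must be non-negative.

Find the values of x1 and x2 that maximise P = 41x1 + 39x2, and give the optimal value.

x1 = 4, x2 = 1, maximum P = 203

At the optimal vertex, 7x1 + 6x2 = 34 and x1 = 4.
Solving simultaneously gives x1 = 4, x2 = 1.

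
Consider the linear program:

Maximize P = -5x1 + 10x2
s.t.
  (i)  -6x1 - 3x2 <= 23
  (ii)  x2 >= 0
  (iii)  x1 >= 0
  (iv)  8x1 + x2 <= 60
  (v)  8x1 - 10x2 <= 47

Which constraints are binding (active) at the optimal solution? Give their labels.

Extreme points and P = -5x1 + 10x2:
  (0, 0) → P = 0
  (47/8, 0) → P = -235/8
  (0, 60) → P = 600
  (647/88, 13/11) → P = -2195/88

The maximum is at (0, 60). Substituting into each constraint, equality holds for (iii) and (iv); the remaining constraints have slack.

(iii) and (iv)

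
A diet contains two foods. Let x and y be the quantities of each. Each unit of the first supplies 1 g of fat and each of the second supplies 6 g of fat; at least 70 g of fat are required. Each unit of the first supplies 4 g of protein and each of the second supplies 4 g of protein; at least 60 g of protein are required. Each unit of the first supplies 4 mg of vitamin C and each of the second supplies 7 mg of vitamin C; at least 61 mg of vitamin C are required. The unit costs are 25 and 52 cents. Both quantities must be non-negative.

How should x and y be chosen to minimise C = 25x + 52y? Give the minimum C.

Extreme points and C = 25x + 52y:
  (0, 15) → C = 780
  (70, 0) → C = 1750
  (4, 11) → C = 672
The feasible region is unbounded (it extends along (0, 1), (1, 0)), but C strictly increases along every unbounded feasible direction, so there is no improving ray and the minimum is attained at a vertex.

x = 4, y = 11, minimum C = 672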